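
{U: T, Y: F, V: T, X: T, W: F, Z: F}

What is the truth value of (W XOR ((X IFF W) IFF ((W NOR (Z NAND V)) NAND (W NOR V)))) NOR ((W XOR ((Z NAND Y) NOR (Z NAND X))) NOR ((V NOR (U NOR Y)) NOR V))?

F

X IFF W = T IFF F = F
Z NAND V = F NAND T = T
W NOR (Z NAND V) = F NOR T = F
W NOR V = F NOR T = F
(W NOR (Z NAND V)) NAND (W NOR V) = F NAND F = T
(X IFF W) IFF ((W NOR (Z NAND V)) NAND (W NOR V)) = F IFF T = F
W XOR ((X IFF W) IFF ((W NOR (Z NAND V)) NAND (W NOR V))) = F XOR F = F
Z NAND Y = F NAND F = T
Z NAND X = F NAND T = T
(Z NAND Y) NOR (Z NAND X) = T NOR T = F
W XOR ((Z NAND Y) NOR (Z NAND X)) = F XOR F = F
U NOR Y = T NOR F = F
V NOR (U NOR Y) = T NOR F = F
(V NOR (U NOR Y)) NOR V = F NOR T = F
(W XOR ((Z NAND Y) NOR (Z NAND X))) NOR ((V NOR (U NOR Y)) NOR V) = F NOR F = T
(W XOR ((X IFF W) IFF ((W NOR (Z NAND V)) NAND (W NOR V)))) NOR ((W XOR ((Z NAND Y) NOR (Z NAND X))) NOR ((V NOR (U NOR Y)) NOR V)) = F NOR T = F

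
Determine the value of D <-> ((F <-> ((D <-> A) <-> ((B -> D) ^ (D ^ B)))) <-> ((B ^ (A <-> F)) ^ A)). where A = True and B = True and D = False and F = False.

D <-> A = False <-> True = False
B -> D = True -> False = False
D ^ B = False ^ True = True
(B -> D) ^ (D ^ B) = False ^ True = True
(D <-> A) <-> ((B -> D) ^ (D ^ B)) = False <-> True = False
F <-> ((D <-> A) <-> ((B -> D) ^ (D ^ B))) = False <-> False = True
A <-> F = True <-> False = False
B ^ (A <-> F) = True ^ False = True
(B ^ (A <-> F)) ^ A = True ^ True = False
(F <-> ((D <-> A) <-> ((B -> D) ^ (D ^ B)))) <-> ((B ^ (A <-> F)) ^ A) = True <-> False = False
D <-> ((F <-> ((D <-> A) <-> ((B -> D) ^ (D ^ B)))) <-> ((B ^ (A <-> F)) ^ A)) = False <-> False = True

True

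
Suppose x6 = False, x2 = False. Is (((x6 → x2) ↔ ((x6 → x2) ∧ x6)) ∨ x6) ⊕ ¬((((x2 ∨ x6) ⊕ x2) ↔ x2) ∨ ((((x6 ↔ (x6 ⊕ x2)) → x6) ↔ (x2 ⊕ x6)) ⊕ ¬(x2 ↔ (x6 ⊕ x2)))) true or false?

False

x6 → x2 = False → False = True
x6 → x2 = False → False = True
(x6 → x2) ∧ x6 = True ∧ False = False
(x6 → x2) ↔ ((x6 → x2) ∧ x6) = True ↔ False = False
((x6 → x2) ↔ ((x6 → x2) ∧ x6)) ∨ x6 = False ∨ False = False
x2 ∨ x6 = False ∨ False = False
(x2 ∨ x6) ⊕ x2 = False ⊕ False = False
((x2 ∨ x6) ⊕ x2) ↔ x2 = False ↔ False = True
x6 ⊕ x2 = False ⊕ False = False
x6 ↔ (x6 ⊕ x2) = False ↔ False = True
(x6 ↔ (x6 ⊕ x2)) → x6 = True → False = False
x2 ⊕ x6 = False ⊕ False = False
((x6 ↔ (x6 ⊕ x2)) → x6) ↔ (x2 ⊕ x6) = False ↔ False = True
x6 ⊕ x2 = False ⊕ False = False
x2 ↔ (x6 ⊕ x2) = False ↔ False = True
¬(x2 ↔ (x6 ⊕ x2)) = ¬True = False
(((x6 ↔ (x6 ⊕ x2)) → x6) ↔ (x2 ⊕ x6)) ⊕ ¬(x2 ↔ (x6 ⊕ x2)) = True ⊕ False = True
(((x2 ∨ x6) ⊕ x2) ↔ x2) ∨ ((((x6 ↔ (x6 ⊕ x2)) → x6) ↔ (x2 ⊕ x6)) ⊕ ¬(x2 ↔ (x6 ⊕ x2))) = True ∨ True = True
¬((((x2 ∨ x6) ⊕ x2) ↔ x2) ∨ ((((x6 ↔ (x6 ⊕ x2)) → x6) ↔ (x2 ⊕ x6)) ⊕ ¬(x2 ↔ (x6 ⊕ x2)))) = ¬True = False
(((x6 → x2) ↔ ((x6 → x2) ∧ x6)) ∨ x6) ⊕ ¬((((x2 ∨ x6) ⊕ x2) ↔ x2) ∨ ((((x6 ↔ (x6 ⊕ x2)) → x6) ↔ (x2 ⊕ x6)) ⊕ ¬(x2 ↔ (x6 ⊕ x2)))) = False ⊕ False = False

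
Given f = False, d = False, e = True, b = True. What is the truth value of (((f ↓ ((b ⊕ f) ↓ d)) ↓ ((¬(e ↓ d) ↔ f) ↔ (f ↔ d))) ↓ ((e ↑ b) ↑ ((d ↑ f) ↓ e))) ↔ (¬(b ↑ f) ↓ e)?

b ⊕ f = True ⊕ False = True
(b ⊕ f) ↓ d = True ↓ False = False
f ↓ ((b ⊕ f) ↓ d) = False ↓ False = True
e ↓ d = True ↓ False = False
¬(e ↓ d) = ¬False = True
¬(e ↓ d) ↔ f = True ↔ False = False
f ↔ d = False ↔ False = True
(¬(e ↓ d) ↔ f) ↔ (f ↔ d) = False ↔ True = False
(f ↓ ((b ⊕ f) ↓ d)) ↓ ((¬(e ↓ d) ↔ f) ↔ (f ↔ d)) = True ↓ False = False
e ↑ b = True ↑ True = False
d ↑ f = False ↑ False = True
(d ↑ f) ↓ e = True ↓ True = False
(e ↑ b) ↑ ((d ↑ f) ↓ e) = False ↑ False = True
((f ↓ ((b ⊕ f) ↓ d)) ↓ ((¬(e ↓ d) ↔ f) ↔ (f ↔ d))) ↓ ((e ↑ b) ↑ ((d ↑ f) ↓ e)) = False ↓ True = False
b ↑ f = True ↑ False = True
¬(b ↑ f) = ¬True = False
¬(b ↑ f) ↓ e = False ↓ True = False
(((f ↓ ((b ⊕ f) ↓ d)) ↓ ((¬(e ↓ d) ↔ f) ↔ (f ↔ d))) ↓ ((e ↑ b) ↑ ((d ↑ f) ↓ e))) ↔ (¬(b ↑ f) ↓ e) = False ↔ False = True

True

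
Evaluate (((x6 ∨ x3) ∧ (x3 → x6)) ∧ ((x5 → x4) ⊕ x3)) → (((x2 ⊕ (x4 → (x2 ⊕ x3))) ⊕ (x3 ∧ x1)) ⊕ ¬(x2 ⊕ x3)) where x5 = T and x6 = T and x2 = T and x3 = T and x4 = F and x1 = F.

T

Substituting x5=T, x6=T, x2=T, x3=T, x4=F, x1=F:
x6 ∨ x3 = T ∨ T = T
x3 → x6 = T → T = T
(x6 ∨ x3) ∧ (x3 → x6) = T ∧ T = T
x5 → x4 = T → F = F
(x5 → x4) ⊕ x3 = F ⊕ T = T
((x6 ∨ x3) ∧ (x3 → x6)) ∧ ((x5 → x4) ⊕ x3) = T ∧ T = T
x2 ⊕ x3 = T ⊕ T = F
x4 → (x2 ⊕ x3) = F → F = T
x2 ⊕ (x4 → (x2 ⊕ x3)) = T ⊕ T = F
x3 ∧ x1 = T ∧ F = F
(x2 ⊕ (x4 → (x2 ⊕ x3))) ⊕ (x3 ∧ x1) = F ⊕ F = F
x2 ⊕ x3 = T ⊕ T = F
¬(x2 ⊕ x3) = ¬F = T
((x2 ⊕ (x4 → (x2 ⊕ x3))) ⊕ (x3 ∧ x1)) ⊕ ¬(x2 ⊕ x3) = F ⊕ T = T
(((x6 ∨ x3) ∧ (x3 → x6)) ∧ ((x5 → x4) ⊕ x3)) → (((x2 ⊕ (x4 → (x2 ⊕ x3))) ⊕ (x3 ∧ x1)) ⊕ ¬(x2 ⊕ x3)) = T → T = T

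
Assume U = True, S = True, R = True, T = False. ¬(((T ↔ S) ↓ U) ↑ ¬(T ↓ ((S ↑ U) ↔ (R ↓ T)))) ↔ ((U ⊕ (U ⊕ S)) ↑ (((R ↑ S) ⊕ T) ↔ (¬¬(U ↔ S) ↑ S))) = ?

Substituting U=True, S=True, R=True, T=False:
T ↔ S = False ↔ True = False
(T ↔ S) ↓ U = False ↓ True = False
S ↑ U = True ↑ True = False
R ↓ T = True ↓ False = False
(S ↑ U) ↔ (R ↓ T) = False ↔ False = True
T ↓ ((S ↑ U) ↔ (R ↓ T)) = False ↓ True = False
¬(T ↓ ((S ↑ U) ↔ (R ↓ T))) = ¬False = True
((T ↔ S) ↓ U) ↑ ¬(T ↓ ((S ↑ U) ↔ (R ↓ T))) = False ↑ True = True
¬(((T ↔ S) ↓ U) ↑ ¬(T ↓ ((S ↑ U) ↔ (R ↓ T)))) = ¬True = False
U ⊕ S = True ⊕ True = False
U ⊕ (U ⊕ S) = True ⊕ False = True
R ↑ S = True ↑ True = False
(R ↑ S) ⊕ T = False ⊕ False = False
U ↔ S = True ↔ True = True
¬(U ↔ S) = ¬True = False
¬¬(U ↔ S) = ¬False = True
¬¬(U ↔ S) ↑ S = True ↑ True = False
((R ↑ S) ⊕ T) ↔ (¬¬(U ↔ S) ↑ S) = False ↔ False = True
(U ⊕ (U ⊕ S)) ↑ (((R ↑ S) ⊕ T) ↔ (¬¬(U ↔ S) ↑ S)) = True ↑ True = False
¬(((T ↔ S) ↓ U) ↑ ¬(T ↓ ((S ↑ U) ↔ (R ↓ T)))) ↔ ((U ⊕ (U ⊕ S)) ↑ (((R ↑ S) ⊕ T) ↔ (¬¬(U ↔ S) ↑ S))) = False ↔ False = True

True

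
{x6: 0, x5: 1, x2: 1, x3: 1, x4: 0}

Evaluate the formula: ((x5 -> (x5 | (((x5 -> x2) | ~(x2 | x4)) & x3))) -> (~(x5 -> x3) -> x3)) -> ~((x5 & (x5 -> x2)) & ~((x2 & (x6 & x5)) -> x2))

1

Substituting x6=0, x5=1, x2=1, x3=1, x4=0:
x5 -> x2 = 1 -> 1 = 1
x2 | x4 = 1 | 0 = 1
~(x2 | x4) = ~1 = 0
(x5 -> x2) | ~(x2 | x4) = 1 | 0 = 1
((x5 -> x2) | ~(x2 | x4)) & x3 = 1 & 1 = 1
x5 | (((x5 -> x2) | ~(x2 | x4)) & x3) = 1 | 1 = 1
x5 -> (x5 | (((x5 -> x2) | ~(x2 | x4)) & x3)) = 1 -> 1 = 1
x5 -> x3 = 1 -> 1 = 1
~(x5 -> x3) = ~1 = 0
~(x5 -> x3) -> x3 = 0 -> 1 = 1
(x5 -> (x5 | (((x5 -> x2) | ~(x2 | x4)) & x3))) -> (~(x5 -> x3) -> x3) = 1 -> 1 = 1
x5 -> x2 = 1 -> 1 = 1
x5 & (x5 -> x2) = 1 & 1 = 1
x6 & x5 = 0 & 1 = 0
x2 & (x6 & x5) = 1 & 0 = 0
(x2 & (x6 & x5)) -> x2 = 0 -> 1 = 1
~((x2 & (x6 & x5)) -> x2) = ~1 = 0
(x5 & (x5 -> x2)) & ~((x2 & (x6 & x5)) -> x2) = 1 & 0 = 0
~((x5 & (x5 -> x2)) & ~((x2 & (x6 & x5)) -> x2)) = ~0 = 1
((x5 -> (x5 | (((x5 -> x2) | ~(x2 | x4)) & x3))) -> (~(x5 -> x3) -> x3)) -> ~((x5 & (x5 -> x2)) & ~((x2 & (x6 & x5)) -> x2)) = 1 -> 1 = 1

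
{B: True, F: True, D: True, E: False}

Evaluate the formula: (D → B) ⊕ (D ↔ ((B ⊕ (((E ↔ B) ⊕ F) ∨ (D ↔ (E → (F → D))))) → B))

False

Substituting B=True, F=True, D=True, E=False:
D → B = True → True = True
E ↔ B = False ↔ True = False
(E ↔ B) ⊕ F = False ⊕ True = True
F → D = True → True = True
E → (F → D) = False → True = True
D ↔ (E → (F → D)) = True ↔ True = True
((E ↔ B) ⊕ F) ∨ (D ↔ (E → (F → D))) = True ∨ True = True
B ⊕ (((E ↔ B) ⊕ F) ∨ (D ↔ (E → (F → D)))) = True ⊕ True = False
(B ⊕ (((E ↔ B) ⊕ F) ∨ (D ↔ (E → (F → D))))) → B = False → True = True
D ↔ ((B ⊕ (((E ↔ B) ⊕ F) ∨ (D ↔ (E → (F → D))))) → B) = True ↔ True = True
(D → B) ⊕ (D ↔ ((B ⊕ (((E ↔ B) ⊕ F) ∨ (D ↔ (E → (F → D))))) → B)) = True ⊕ True = False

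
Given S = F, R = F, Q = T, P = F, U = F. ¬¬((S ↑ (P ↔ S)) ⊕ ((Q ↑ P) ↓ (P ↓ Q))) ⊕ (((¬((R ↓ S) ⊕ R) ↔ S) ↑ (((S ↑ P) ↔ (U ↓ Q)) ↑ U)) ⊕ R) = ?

T

P ↔ S = F ↔ F = T
S ↑ (P ↔ S) = F ↑ T = T
Q ↑ P = T ↑ F = T
P ↓ Q = F ↓ T = F
(Q ↑ P) ↓ (P ↓ Q) = T ↓ F = F
(S ↑ (P ↔ S)) ⊕ ((Q ↑ P) ↓ (P ↓ Q)) = T ⊕ F = T
¬((S ↑ (P ↔ S)) ⊕ ((Q ↑ P) ↓ (P ↓ Q))) = ¬T = F
¬¬((S ↑ (P ↔ S)) ⊕ ((Q ↑ P) ↓ (P ↓ Q))) = ¬F = T
R ↓ S = F ↓ F = T
(R ↓ S) ⊕ R = T ⊕ F = T
¬((R ↓ S) ⊕ R) = ¬T = F
¬((R ↓ S) ⊕ R) ↔ S = F ↔ F = T
S ↑ P = F ↑ F = T
U ↓ Q = F ↓ T = F
(S ↑ P) ↔ (U ↓ Q) = T ↔ F = F
((S ↑ P) ↔ (U ↓ Q)) ↑ U = F ↑ F = T
(¬((R ↓ S) ⊕ R) ↔ S) ↑ (((S ↑ P) ↔ (U ↓ Q)) ↑ U) = T ↑ T = F
((¬((R ↓ S) ⊕ R) ↔ S) ↑ (((S ↑ P) ↔ (U ↓ Q)) ↑ U)) ⊕ R = F ⊕ F = F
¬¬((S ↑ (P ↔ S)) ⊕ ((Q ↑ P) ↓ (P ↓ Q))) ⊕ (((¬((R ↓ S) ⊕ R) ↔ S) ↑ (((S ↑ P) ↔ (U ↓ Q)) ↑ U)) ⊕ R) = T ⊕ F = T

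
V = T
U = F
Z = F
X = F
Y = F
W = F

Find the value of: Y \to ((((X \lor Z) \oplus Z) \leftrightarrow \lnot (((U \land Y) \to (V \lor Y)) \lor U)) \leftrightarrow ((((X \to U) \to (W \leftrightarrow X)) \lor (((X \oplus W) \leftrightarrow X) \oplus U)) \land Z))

T

X \lor Z = F \lor F = F
(X \lor Z) \oplus Z = F \oplus F = F
U \land Y = F \land F = F
V \lor Y = T \lor F = T
(U \land Y) \to (V \lor Y) = F \to T = T
((U \land Y) \to (V \lor Y)) \lor U = T \lor F = T
\lnot (((U \land Y) \to (V \lor Y)) \lor U) = \lnot T = F
((X \lor Z) \oplus Z) \leftrightarrow \lnot (((U \land Y) \to (V \lor Y)) \lor U) = F \leftrightarrow F = T
X \to U = F \to F = T
W \leftrightarrow X = F \leftrightarrow F = T
(X \to U) \to (W \leftrightarrow X) = T \to T = T
X \oplus W = F \oplus F = F
(X \oplus W) \leftrightarrow X = F \leftrightarrow F = T
((X \oplus W) \leftrightarrow X) \oplus U = T \oplus F = T
((X \to U) \to (W \leftrightarrow X)) \lor (((X \oplus W) \leftrightarrow X) \oplus U) = T \lor T = T
(((X \to U) \to (W \leftrightarrow X)) \lor (((X \oplus W) \leftrightarrow X) \oplus U)) \land Z = T \land F = F
(((X \lor Z) \oplus Z) \leftrightarrow \lnot (((U \land Y) \to (V \lor Y)) \lor U)) \leftrightarrow ((((X \to U) \to (W \leftrightarrow X)) \lor (((X \oplus W) \leftrightarrow X) \oplus U)) \land Z) = T \leftrightarrow F = F
Y \to ((((X \lor Z) \oplus Z) \leftrightarrow \lnot (((U \land Y) \to (V \lor Y)) \lor U)) \leftrightarrow ((((X \to U) \to (W \leftrightarrow X)) \lor (((X \oplus W) \leftrightarrow X) \oplus U)) \land Z)) = F \to F = T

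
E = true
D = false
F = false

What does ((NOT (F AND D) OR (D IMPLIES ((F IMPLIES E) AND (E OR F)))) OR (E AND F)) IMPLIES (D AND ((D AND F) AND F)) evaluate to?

false

F AND D = false AND false = false
NOT (F AND D) = NOT false = true
F IMPLIES E = false IMPLIES true = true
E OR F = true OR false = true
(F IMPLIES E) AND (E OR F) = true AND true = true
D IMPLIES ((F IMPLIES E) AND (E OR F)) = false IMPLIES true = true
NOT (F AND D) OR (D IMPLIES ((F IMPLIES E) AND (E OR F))) = true OR true = true
E AND F = true AND false = false
(NOT (F AND D) OR (D IMPLIES ((F IMPLIES E) AND (E OR F)))) OR (E AND F) = true OR false = true
D AND F = false AND false = false
(D AND F) AND F = false AND false = false
D AND ((D AND F) AND F) = false AND false = false
((NOT (F AND D) OR (D IMPLIES ((F IMPLIES E) AND (E OR F)))) OR (E AND F)) IMPLIES (D AND ((D AND F) AND F)) = true IMPLIES false = false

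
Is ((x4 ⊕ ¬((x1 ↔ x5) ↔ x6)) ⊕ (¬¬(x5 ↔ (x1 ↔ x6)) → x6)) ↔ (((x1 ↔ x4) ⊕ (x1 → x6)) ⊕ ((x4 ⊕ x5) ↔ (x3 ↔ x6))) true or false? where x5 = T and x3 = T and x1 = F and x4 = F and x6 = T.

x1 ↔ x5 = F ↔ T = F
(x1 ↔ x5) ↔ x6 = F ↔ T = F
¬((x1 ↔ x5) ↔ x6) = ¬F = T
x4 ⊕ ¬((x1 ↔ x5) ↔ x6) = F ⊕ T = T
x1 ↔ x6 = F ↔ T = F
x5 ↔ (x1 ↔ x6) = T ↔ F = F
¬(x5 ↔ (x1 ↔ x6)) = ¬F = T
¬¬(x5 ↔ (x1 ↔ x6)) = ¬T = F
¬¬(x5 ↔ (x1 ↔ x6)) → x6 = F → T = T
(x4 ⊕ ¬((x1 ↔ x5) ↔ x6)) ⊕ (¬¬(x5 ↔ (x1 ↔ x6)) → x6) = T ⊕ T = F
x1 ↔ x4 = F ↔ F = T
x1 → x6 = F → T = T
(x1 ↔ x4) ⊕ (x1 → x6) = T ⊕ T = F
x4 ⊕ x5 = F ⊕ T = T
x3 ↔ x6 = T ↔ T = T
(x4 ⊕ x5) ↔ (x3 ↔ x6) = T ↔ T = T
((x1 ↔ x4) ⊕ (x1 → x6)) ⊕ ((x4 ⊕ x5) ↔ (x3 ↔ x6)) = F ⊕ T = T
((x4 ⊕ ¬((x1 ↔ x5) ↔ x6)) ⊕ (¬¬(x5 ↔ (x1 ↔ x6)) → x6)) ↔ (((x1 ↔ x4) ⊕ (x1 → x6)) ⊕ ((x4 ⊕ x5) ↔ (x3 ↔ x6))) = F ↔ T = F

F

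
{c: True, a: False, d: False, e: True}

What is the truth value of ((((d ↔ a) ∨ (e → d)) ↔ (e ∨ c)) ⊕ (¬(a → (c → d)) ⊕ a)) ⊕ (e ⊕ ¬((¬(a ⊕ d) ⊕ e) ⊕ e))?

Substituting c=True, a=False, d=False, e=True:
d ↔ a = False ↔ False = True
e → d = True → False = False
(d ↔ a) ∨ (e → d) = True ∨ False = True
e ∨ c = True ∨ True = True
((d ↔ a) ∨ (e → d)) ↔ (e ∨ c) = True ↔ True = True
c → d = True → False = False
a → (c → d) = False → False = True
¬(a → (c → d)) = ¬True = False
¬(a → (c → d)) ⊕ a = False ⊕ False = False
(((d ↔ a) ∨ (e → d)) ↔ (e ∨ c)) ⊕ (¬(a → (c → d)) ⊕ a) = True ⊕ False = True
a ⊕ d = False ⊕ False = False
¬(a ⊕ d) = ¬False = True
¬(a ⊕ d) ⊕ e = True ⊕ True = False
(¬(a ⊕ d) ⊕ e) ⊕ e = False ⊕ True = True
¬((¬(a ⊕ d) ⊕ e) ⊕ e) = ¬True = False
e ⊕ ¬((¬(a ⊕ d) ⊕ e) ⊕ e) = True ⊕ False = True
((((d ↔ a) ∨ (e → d)) ↔ (e ∨ c)) ⊕ (¬(a → (c → d)) ⊕ a)) ⊕ (e ⊕ ¬((¬(a ⊕ d) ⊕ e) ⊕ e)) = True ⊕ True = False

False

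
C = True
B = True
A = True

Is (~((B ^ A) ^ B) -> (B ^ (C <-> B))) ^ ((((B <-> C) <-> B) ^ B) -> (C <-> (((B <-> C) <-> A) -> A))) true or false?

B ^ A = True ^ True = False
(B ^ A) ^ B = False ^ True = True
~((B ^ A) ^ B) = ~True = False
C <-> B = True <-> True = True
B ^ (C <-> B) = True ^ True = False
~((B ^ A) ^ B) -> (B ^ (C <-> B)) = False -> False = True
B <-> C = True <-> True = True
(B <-> C) <-> B = True <-> True = True
((B <-> C) <-> B) ^ B = True ^ True = False
B <-> C = True <-> True = True
(B <-> C) <-> A = True <-> True = True
((B <-> C) <-> A) -> A = True -> True = True
C <-> (((B <-> C) <-> A) -> A) = True <-> True = True
(((B <-> C) <-> B) ^ B) -> (C <-> (((B <-> C) <-> A) -> A)) = False -> True = True
(~((B ^ A) ^ B) -> (B ^ (C <-> B))) ^ ((((B <-> C) <-> B) ^ B) -> (C <-> (((B <-> C) <-> A) -> A))) = True ^ True = False

False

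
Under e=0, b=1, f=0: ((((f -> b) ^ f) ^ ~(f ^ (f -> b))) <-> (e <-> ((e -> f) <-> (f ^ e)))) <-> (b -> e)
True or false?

f -> b = 0 -> 1 = 1
(f -> b) ^ f = 1 ^ 0 = 1
f -> b = 0 -> 1 = 1
f ^ (f -> b) = 0 ^ 1 = 1
~(f ^ (f -> b)) = ~1 = 0
((f -> b) ^ f) ^ ~(f ^ (f -> b)) = 1 ^ 0 = 1
e -> f = 0 -> 0 = 1
f ^ e = 0 ^ 0 = 0
(e -> f) <-> (f ^ e) = 1 <-> 0 = 0
e <-> ((e -> f) <-> (f ^ e)) = 0 <-> 0 = 1
(((f -> b) ^ f) ^ ~(f ^ (f -> b))) <-> (e <-> ((e -> f) <-> (f ^ e))) = 1 <-> 1 = 1
b -> e = 1 -> 0 = 0
((((f -> b) ^ f) ^ ~(f ^ (f -> b))) <-> (e <-> ((e -> f) <-> (f ^ e)))) <-> (b -> e) = 1 <-> 0 = 0

0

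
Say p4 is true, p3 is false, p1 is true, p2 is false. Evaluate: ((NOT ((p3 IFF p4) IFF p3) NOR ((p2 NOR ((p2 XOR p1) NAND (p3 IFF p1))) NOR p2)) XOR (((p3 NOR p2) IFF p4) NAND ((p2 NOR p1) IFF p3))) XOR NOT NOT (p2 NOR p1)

Substituting p4=True, p3=False, p1=True, p2=False:
p3 IFF p4 = False IFF True = False
(p3 IFF p4) IFF p3 = False IFF False = True
NOT ((p3 IFF p4) IFF p3) = NOT True = False
p2 XOR p1 = False XOR True = True
p3 IFF p1 = False IFF True = False
(p2 XOR p1) NAND (p3 IFF p1) = True NAND False = True
p2 NOR ((p2 XOR p1) NAND (p3 IFF p1)) = False NOR True = False
(p2 NOR ((p2 XOR p1) NAND (p3 IFF p1))) NOR p2 = False NOR False = True
NOT ((p3 IFF p4) IFF p3) NOR ((p2 NOR ((p2 XOR p1) NAND (p3 IFF p1))) NOR p2) = False NOR True = False
p3 NOR p2 = False NOR False = True
(p3 NOR p2) IFF p4 = True IFF True = True
p2 NOR p1 = False NOR True = False
(p2 NOR p1) IFF p3 = False IFF False = True
((p3 NOR p2) IFF p4) NAND ((p2 NOR p1) IFF p3) = True NAND True = False
(NOT ((p3 IFF p4) IFF p3) NOR ((p2 NOR ((p2 XOR p1) NAND (p3 IFF p1))) NOR p2)) XOR (((p3 NOR p2) IFF p4) NAND ((p2 NOR p1) IFF p3)) = False XOR False = False
p2 NOR p1 = False NOR True = False
NOT (p2 NOR p1) = NOT False = True
NOT NOT (p2 NOR p1) = NOT True = False
((NOT ((p3 IFF p4) IFF p3) NOR ((p2 NOR ((p2 XOR p1) NAND (p3 IFF p1))) NOR p2)) XOR (((p3 NOR p2) IFF p4) NAND ((p2 NOR p1) IFF p3))) XOR NOT NOT (p2 NOR p1) = False XOR False = False

False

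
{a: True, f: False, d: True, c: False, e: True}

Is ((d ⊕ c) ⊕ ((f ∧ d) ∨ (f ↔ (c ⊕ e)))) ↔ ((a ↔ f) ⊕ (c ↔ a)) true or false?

False

d ⊕ c = True ⊕ False = True
f ∧ d = False ∧ True = False
c ⊕ e = False ⊕ True = True
f ↔ (c ⊕ e) = False ↔ True = False
(f ∧ d) ∨ (f ↔ (c ⊕ e)) = False ∨ False = False
(d ⊕ c) ⊕ ((f ∧ d) ∨ (f ↔ (c ⊕ e))) = True ⊕ False = True
a ↔ f = True ↔ False = False
c ↔ a = False ↔ True = False
(a ↔ f) ⊕ (c ↔ a) = False ⊕ False = False
((d ⊕ c) ⊕ ((f ∧ d) ∨ (f ↔ (c ⊕ e)))) ↔ ((a ↔ f) ⊕ (c ↔ a)) = True ↔ False = False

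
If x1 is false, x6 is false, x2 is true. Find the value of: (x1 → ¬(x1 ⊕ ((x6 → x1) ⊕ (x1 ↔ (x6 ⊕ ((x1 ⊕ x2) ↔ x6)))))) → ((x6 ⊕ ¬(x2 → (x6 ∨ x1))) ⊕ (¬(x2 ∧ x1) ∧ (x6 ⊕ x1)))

x6 → x1 = F → F = T
x1 ⊕ x2 = F ⊕ T = T
(x1 ⊕ x2) ↔ x6 = T ↔ F = F
x6 ⊕ ((x1 ⊕ x2) ↔ x6) = F ⊕ F = F
x1 ↔ (x6 ⊕ ((x1 ⊕ x2) ↔ x6)) = F ↔ F = T
(x6 → x1) ⊕ (x1 ↔ (x6 ⊕ ((x1 ⊕ x2) ↔ x6))) = T ⊕ T = F
x1 ⊕ ((x6 → x1) ⊕ (x1 ↔ (x6 ⊕ ((x1 ⊕ x2) ↔ x6)))) = F ⊕ F = F
¬(x1 ⊕ ((x6 → x1) ⊕ (x1 ↔ (x6 ⊕ ((x1 ⊕ x2) ↔ x6))))) = ¬F = T
x1 → ¬(x1 ⊕ ((x6 → x1) ⊕ (x1 ↔ (x6 ⊕ ((x1 ⊕ x2) ↔ x6))))) = F → T = T
x6 ∨ x1 = F ∨ F = F
x2 → (x6 ∨ x1) = T → F = F
¬(x2 → (x6 ∨ x1)) = ¬F = T
x6 ⊕ ¬(x2 → (x6 ∨ x1)) = F ⊕ T = T
x2 ∧ x1 = T ∧ F = F
¬(x2 ∧ x1) = ¬F = T
x6 ⊕ x1 = F ⊕ F = F
¬(x2 ∧ x1) ∧ (x6 ⊕ x1) = T ∧ F = F
(x6 ⊕ ¬(x2 → (x6 ∨ x1))) ⊕ (¬(x2 ∧ x1) ∧ (x6 ⊕ x1)) = T ⊕ F = T
(x1 → ¬(x1 ⊕ ((x6 → x1) ⊕ (x1 ↔ (x6 ⊕ ((x1 ⊕ x2) ↔ x6)))))) → ((x6 ⊕ ¬(x2 → (x6 ∨ x1))) ⊕ (¬(x2 ∧ x1) ∧ (x6 ⊕ x1))) = T → T = T

T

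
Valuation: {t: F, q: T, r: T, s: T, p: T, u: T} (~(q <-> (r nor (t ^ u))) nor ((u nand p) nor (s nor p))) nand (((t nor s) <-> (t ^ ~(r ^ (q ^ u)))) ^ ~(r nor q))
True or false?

t ^ u = F ^ T = T
r nor (t ^ u) = T nor T = F
q <-> (r nor (t ^ u)) = T <-> F = F
~(q <-> (r nor (t ^ u))) = ~F = T
u nand p = T nand T = F
s nor p = T nor T = F
(u nand p) nor (s nor p) = F nor F = T
~(q <-> (r nor (t ^ u))) nor ((u nand p) nor (s nor p)) = T nor T = F
t nor s = F nor T = F
q ^ u = T ^ T = F
r ^ (q ^ u) = T ^ F = T
~(r ^ (q ^ u)) = ~T = F
t ^ ~(r ^ (q ^ u)) = F ^ F = F
(t nor s) <-> (t ^ ~(r ^ (q ^ u))) = F <-> F = T
r nor q = T nor T = F
~(r nor q) = ~F = T
((t nor s) <-> (t ^ ~(r ^ (q ^ u)))) ^ ~(r nor q) = T ^ T = F
(~(q <-> (r nor (t ^ u))) nor ((u nand p) nor (s nor p))) nand (((t nor s) <-> (t ^ ~(r ^ (q ^ u)))) ^ ~(r nor q)) = F nand F = T

T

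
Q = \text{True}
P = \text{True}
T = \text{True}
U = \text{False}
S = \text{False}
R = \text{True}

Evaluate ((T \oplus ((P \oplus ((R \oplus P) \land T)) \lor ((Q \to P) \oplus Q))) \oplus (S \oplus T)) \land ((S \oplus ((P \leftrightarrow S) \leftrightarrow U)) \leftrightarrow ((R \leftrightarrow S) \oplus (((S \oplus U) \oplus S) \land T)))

R \oplus P = \text{True} \oplus \text{True} = \text{False}
(R \oplus P) \land T = \text{False} \land \text{True} = \text{False}
P \oplus ((R \oplus P) \land T) = \text{True} \oplus \text{False} = \text{True}
Q \to P = \text{True} \to \text{True} = \text{True}
(Q \to P) \oplus Q = \text{True} \oplus \text{True} = \text{False}
(P \oplus ((R \oplus P) \land T)) \lor ((Q \to P) \oplus Q) = \text{True} \lor \text{False} = \text{True}
T \oplus ((P \oplus ((R \oplus P) \land T)) \lor ((Q \to P) \oplus Q)) = \text{True} \oplus \text{True} = \text{False}
S \oplus T = \text{False} \oplus \text{True} = \text{True}
(T \oplus ((P \oplus ((R \oplus P) \land T)) \lor ((Q \to P) \oplus Q))) \oplus (S \oplus T) = \text{False} \oplus \text{True} = \text{True}
P \leftrightarrow S = \text{True} \leftrightarrow \text{False} = \text{False}
(P \leftrightarrow S) \leftrightarrow U = \text{False} \leftrightarrow \text{False} = \text{True}
S \oplus ((P \leftrightarrow S) \leftrightarrow U) = \text{False} \oplus \text{True} = \text{True}
R \leftrightarrow S = \text{True} \leftrightarrow \text{False} = \text{False}
S \oplus U = \text{False} \oplus \text{False} = \text{False}
(S \oplus U) \oplus S = \text{False} \oplus \text{False} = \text{False}
((S \oplus U) \oplus S) \land T = \text{False} \land \text{True} = \text{False}
(R \leftrightarrow S) \oplus (((S \oplus U) \oplus S) \land T) = \text{False} \oplus \text{False} = \text{False}
(S \oplus ((P \leftrightarrow S) \leftrightarrow U)) \leftrightarrow ((R \leftrightarrow S) \oplus (((S \oplus U) \oplus S) \land T)) = \text{True} \leftrightarrow \text{False} = \text{False}
((T \oplus ((P \oplus ((R \oplus P) \land T)) \lor ((Q \to P) \oplus Q))) \oplus (S \oplus T)) \land ((S \oplus ((P \leftrightarrow S) \leftrightarrow U)) \leftrightarrow ((R \leftrightarrow S) \oplus (((S \oplus U) \oplus S) \land T))) = \text{True} \land \text{False} = \text{False}

\text{False}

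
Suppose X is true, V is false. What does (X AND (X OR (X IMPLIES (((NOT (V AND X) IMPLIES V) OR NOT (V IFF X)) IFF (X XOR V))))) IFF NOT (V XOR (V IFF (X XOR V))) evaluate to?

V AND X = false AND true = false
NOT (V AND X) = NOT false = true
NOT (V AND X) IMPLIES V = true IMPLIES false = false
V IFF X = false IFF true = false
NOT (V IFF X) = NOT false = true
(NOT (V AND X) IMPLIES V) OR NOT (V IFF X) = false OR true = true
X XOR V = true XOR false = true
((NOT (V AND X) IMPLIES V) OR NOT (V IFF X)) IFF (X XOR V) = true IFF true = true
X IMPLIES (((NOT (V AND X) IMPLIES V) OR NOT (V IFF X)) IFF (X XOR V)) = true IMPLIES true = true
X OR (X IMPLIES (((NOT (V AND X) IMPLIES V) OR NOT (V IFF X)) IFF (X XOR V))) = true OR true = true
X AND (X OR (X IMPLIES (((NOT (V AND X) IMPLIES V) OR NOT (V IFF X)) IFF (X XOR V)))) = true AND true = true
X XOR V = true XOR false = true
V IFF (X XOR V) = false IFF true = false
V XOR (V IFF (X XOR V)) = false XOR false = false
NOT (V XOR (V IFF (X XOR V))) = NOT false = true
(X AND (X OR (X IMPLIES (((NOT (V AND X) IMPLIES V) OR NOT (V IFF X)) IFF (X XOR V))))) IFF NOT (V XOR (V IFF (X XOR V))) = true IFF true = true

true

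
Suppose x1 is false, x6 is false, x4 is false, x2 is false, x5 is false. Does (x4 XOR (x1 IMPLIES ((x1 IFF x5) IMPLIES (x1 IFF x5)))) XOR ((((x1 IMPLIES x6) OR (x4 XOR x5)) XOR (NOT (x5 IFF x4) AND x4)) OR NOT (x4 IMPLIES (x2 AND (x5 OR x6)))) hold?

Substituting x1=F, x6=F, x4=F, x2=F, x5=F:
x1 IFF x5 = F IFF F = T
x1 IFF x5 = F IFF F = T
(x1 IFF x5) IMPLIES (x1 IFF x5) = T IMPLIES T = T
x1 IMPLIES ((x1 IFF x5) IMPLIES (x1 IFF x5)) = F IMPLIES T = T
x4 XOR (x1 IMPLIES ((x1 IFF x5) IMPLIES (x1 IFF x5))) = F XOR T = T
x1 IMPLIES x6 = F IMPLIES F = T
x4 XOR x5 = F XOR F = F
(x1 IMPLIES x6) OR (x4 XOR x5) = T OR F = T
x5 IFF x4 = F IFF F = T
NOT (x5 IFF x4) = NOT T = F
NOT (x5 IFF x4) AND x4 = F AND F = F
((x1 IMPLIES x6) OR (x4 XOR x5)) XOR (NOT (x5 IFF x4) AND x4) = T XOR F = T
x5 OR x6 = F OR F = F
x2 AND (x5 OR x6) = F AND F = F
x4 IMPLIES (x2 AND (x5 OR x6)) = F IMPLIES F = T
NOT (x4 IMPLIES (x2 AND (x5 OR x6))) = NOT T = F
(((x1 IMPLIES x6) OR (x4 XOR x5)) XOR (NOT (x5 IFF x4) AND x4)) OR NOT (x4 IMPLIES (x2 AND (x5 OR x6))) = T OR F = T
(x4 XOR (x1 IMPLIES ((x1 IFF x5) IMPLIES (x1 IFF x5)))) XOR ((((x1 IMPLIES x6) OR (x4 XOR x5)) XOR (NOT (x5 IFF x4) AND x4)) OR NOT (x4 IMPLIES (x2 AND (x5 OR x6)))) = T XOR T = F

F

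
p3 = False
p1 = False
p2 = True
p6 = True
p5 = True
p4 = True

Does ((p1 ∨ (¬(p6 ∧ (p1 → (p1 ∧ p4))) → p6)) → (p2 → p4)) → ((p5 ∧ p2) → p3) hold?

False

p1 ∧ p4 = False ∧ True = False
p1 → (p1 ∧ p4) = False → False = True
p6 ∧ (p1 → (p1 ∧ p4)) = True ∧ True = True
¬(p6 ∧ (p1 → (p1 ∧ p4))) = ¬True = False
¬(p6 ∧ (p1 → (p1 ∧ p4))) → p6 = False → True = True
p1 ∨ (¬(p6 ∧ (p1 → (p1 ∧ p4))) → p6) = False ∨ True = True
p2 → p4 = True → True = True
(p1 ∨ (¬(p6 ∧ (p1 → (p1 ∧ p4))) → p6)) → (p2 → p4) = True → True = True
p5 ∧ p2 = True ∧ True = True
(p5 ∧ p2) → p3 = True → False = False
((p1 ∨ (¬(p6 ∧ (p1 → (p1 ∧ p4))) → p6)) → (p2 → p4)) → ((p5 ∧ p2) → p3) = True → False = False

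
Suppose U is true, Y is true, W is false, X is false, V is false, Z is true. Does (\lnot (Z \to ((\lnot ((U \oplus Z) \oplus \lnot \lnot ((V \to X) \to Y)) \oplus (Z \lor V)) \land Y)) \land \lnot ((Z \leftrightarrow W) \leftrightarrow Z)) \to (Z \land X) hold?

\text{True}

U \oplus Z = \text{True} \oplus \text{True} = \text{False}
V \to X = \text{False} \to \text{False} = \text{True}
(V \to X) \to Y = \text{True} \to \text{True} = \text{True}
\lnot ((V \to X) \to Y) = \lnot \text{True} = \text{False}
\lnot \lnot ((V \to X) \to Y) = \lnot \text{False} = \text{True}
(U \oplus Z) \oplus \lnot \lnot ((V \to X) \to Y) = \text{False} \oplus \text{True} = \text{True}
\lnot ((U \oplus Z) \oplus \lnot \lnot ((V \to X) \to Y)) = \lnot \text{True} = \text{False}
Z \lor V = \text{True} \lor \text{False} = \text{True}
\lnot ((U \oplus Z) \oplus \lnot \lnot ((V \to X) \to Y)) \oplus (Z \lor V) = \text{False} \oplus \text{True} = \text{True}
(\lnot ((U \oplus Z) \oplus \lnot \lnot ((V \to X) \to Y)) \oplus (Z \lor V)) \land Y = \text{True} \land \text{True} = \text{True}
Z \to ((\lnot ((U \oplus Z) \oplus \lnot \lnot ((V \to X) \to Y)) \oplus (Z \lor V)) \land Y) = \text{True} \to \text{True} = \text{True}
\lnot (Z \to ((\lnot ((U \oplus Z) \oplus \lnot \lnot ((V \to X) \to Y)) \oplus (Z \lor V)) \land Y)) = \lnot \text{True} = \text{False}
Z \leftrightarrow W = \text{True} \leftrightarrow \text{False} = \text{False}
(Z \leftrightarrow W) \leftrightarrow Z = \text{False} \leftrightarrow \text{True} = \text{False}
\lnot ((Z \leftrightarrow W) \leftrightarrow Z) = \lnot \text{False} = \text{True}
\lnot (Z \to ((\lnot ((U \oplus Z) \oplus \lnot \lnot ((V \to X) \to Y)) \oplus (Z \lor V)) \land Y)) \land \lnot ((Z \leftrightarrow W) \leftrightarrow Z) = \text{False} \land \text{True} = \text{False}
Z \land X = \text{True} \land \text{False} = \text{False}
(\lnot (Z \to ((\lnot ((U \oplus Z) \oplus \lnot \lnot ((V \to X) \to Y)) \oplus (Z \lor V)) \land Y)) \land \lnot ((Z \leftrightarrow W) \leftrightarrow Z)) \to (Z \land X) = \text{False} \to \text{False} = \text{True}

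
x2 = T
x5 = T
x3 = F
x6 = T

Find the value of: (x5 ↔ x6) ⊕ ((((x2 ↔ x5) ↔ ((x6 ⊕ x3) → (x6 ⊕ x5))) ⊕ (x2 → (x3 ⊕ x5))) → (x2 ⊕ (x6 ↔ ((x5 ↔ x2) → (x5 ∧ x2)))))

T

x5 ↔ x6 = T ↔ T = T
x2 ↔ x5 = T ↔ T = T
x6 ⊕ x3 = T ⊕ F = T
x6 ⊕ x5 = T ⊕ T = F
(x6 ⊕ x3) → (x6 ⊕ x5) = T → F = F
(x2 ↔ x5) ↔ ((x6 ⊕ x3) → (x6 ⊕ x5)) = T ↔ F = F
x3 ⊕ x5 = F ⊕ T = T
x2 → (x3 ⊕ x5) = T → T = T
((x2 ↔ x5) ↔ ((x6 ⊕ x3) → (x6 ⊕ x5))) ⊕ (x2 → (x3 ⊕ x5)) = F ⊕ T = T
x5 ↔ x2 = T ↔ T = T
x5 ∧ x2 = T ∧ T = T
(x5 ↔ x2) → (x5 ∧ x2) = T → T = T
x6 ↔ ((x5 ↔ x2) → (x5 ∧ x2)) = T ↔ T = T
x2 ⊕ (x6 ↔ ((x5 ↔ x2) → (x5 ∧ x2))) = T ⊕ T = F
(((x2 ↔ x5) ↔ ((x6 ⊕ x3) → (x6 ⊕ x5))) ⊕ (x2 → (x3 ⊕ x5))) → (x2 ⊕ (x6 ↔ ((x5 ↔ x2) → (x5 ∧ x2)))) = T → F = F
(x5 ↔ x6) ⊕ ((((x2 ↔ x5) ↔ ((x6 ⊕ x3) → (x6 ⊕ x5))) ⊕ (x2 → (x3 ⊕ x5))) → (x2 ⊕ (x6 ↔ ((x5 ↔ x2) → (x5 ∧ x2))))) = T ⊕ F = T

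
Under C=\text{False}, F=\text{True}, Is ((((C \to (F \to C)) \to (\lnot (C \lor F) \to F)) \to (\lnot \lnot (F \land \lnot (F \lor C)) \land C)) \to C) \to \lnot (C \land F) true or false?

Substituting C=\text{False}, F=\text{True}:
F \to C = \text{True} \to \text{False} = \text{False}
C \to (F \to C) = \text{False} \to \text{False} = \text{True}
C \lor F = \text{False} \lor \text{True} = \text{True}
\lnot (C \lor F) = \lnot \text{True} = \text{False}
\lnot (C \lor F) \to F = \text{False} \to \text{True} = \text{True}
(C \to (F \to C)) \to (\lnot (C \lor F) \to F) = \text{True} \to \text{True} = \text{True}
F \lor C = \text{True} \lor \text{False} = \text{True}
\lnot (F \lor C) = \lnot \text{True} = \text{False}
F \land \lnot (F \lor C) = \text{True} \land \text{False} = \text{False}
\lnot (F \land \lnot (F \lor C)) = \lnot \text{False} = \text{True}
\lnot \lnot (F \land \lnot (F \lor C)) = \lnot \text{True} = \text{False}
\lnot \lnot (F \land \lnot (F \lor C)) \land C = \text{False} \land \text{False} = \text{False}
((C \to (F \to C)) \to (\lnot (C \lor F) \to F)) \to (\lnot \lnot (F \land \lnot (F \lor C)) \land C) = \text{True} \to \text{False} = \text{False}
(((C \to (F \to C)) \to (\lnot (C \lor F) \to F)) \to (\lnot \lnot (F \land \lnot (F \lor C)) \land C)) \to C = \text{False} \to \text{False} = \text{True}
C \land F = \text{False} \land \text{True} = \text{False}
\lnot (C \land F) = \lnot \text{False} = \text{True}
((((C \to (F \to C)) \to (\lnot (C \lor F) \to F)) \to (\lnot \lnot (F \land \lnot (F \lor C)) \land C)) \to C) \to \lnot (C \land F) = \text{True} \to \text{True} = \text{True}

\text{True}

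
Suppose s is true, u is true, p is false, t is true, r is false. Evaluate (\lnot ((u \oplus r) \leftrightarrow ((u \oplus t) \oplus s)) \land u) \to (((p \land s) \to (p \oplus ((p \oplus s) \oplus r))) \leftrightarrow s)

Substituting s=T, u=T, p=F, t=T, r=F:
u \oplus r = T \oplus F = T
u \oplus t = T \oplus T = F
(u \oplus t) \oplus s = F \oplus T = T
(u \oplus r) \leftrightarrow ((u \oplus t) \oplus s) = T \leftrightarrow T = T
\lnot ((u \oplus r) \leftrightarrow ((u \oplus t) \oplus s)) = \lnot T = F
\lnot ((u \oplus r) \leftrightarrow ((u \oplus t) \oplus s)) \land u = F \land T = F
p \land s = F \land T = F
p \oplus s = F \oplus T = T
(p \oplus s) \oplus r = T \oplus F = T
p \oplus ((p \oplus s) \oplus r) = F \oplus T = T
(p \land s) \to (p \oplus ((p \oplus s) \oplus r)) = F \to T = T
((p \land s) \to (p \oplus ((p \oplus s) \oplus r))) \leftrightarrow s = T \leftrightarrow T = T
(\lnot ((u \oplus r) \leftrightarrow ((u \oplus t) \oplus s)) \land u) \to (((p \land s) \to (p \oplus ((p \oplus s) \oplus r))) \leftrightarrow s) = F \to T = T

T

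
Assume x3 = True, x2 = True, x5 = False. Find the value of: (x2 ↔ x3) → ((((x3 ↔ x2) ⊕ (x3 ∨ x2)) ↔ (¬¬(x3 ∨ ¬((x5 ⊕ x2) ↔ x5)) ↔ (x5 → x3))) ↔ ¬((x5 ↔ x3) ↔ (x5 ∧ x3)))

x2 ↔ x3 = True ↔ True = True
x3 ↔ x2 = True ↔ True = True
x3 ∨ x2 = True ∨ True = True
(x3 ↔ x2) ⊕ (x3 ∨ x2) = True ⊕ True = False
x5 ⊕ x2 = False ⊕ True = True
(x5 ⊕ x2) ↔ x5 = True ↔ False = False
¬((x5 ⊕ x2) ↔ x5) = ¬False = True
x3 ∨ ¬((x5 ⊕ x2) ↔ x5) = True ∨ True = True
¬(x3 ∨ ¬((x5 ⊕ x2) ↔ x5)) = ¬True = False
¬¬(x3 ∨ ¬((x5 ⊕ x2) ↔ x5)) = ¬False = True
x5 → x3 = False → True = True
¬¬(x3 ∨ ¬((x5 ⊕ x2) ↔ x5)) ↔ (x5 → x3) = True ↔ True = True
((x3 ↔ x2) ⊕ (x3 ∨ x2)) ↔ (¬¬(x3 ∨ ¬((x5 ⊕ x2) ↔ x5)) ↔ (x5 → x3)) = False ↔ True = False
x5 ↔ x3 = False ↔ True = False
x5 ∧ x3 = False ∧ True = False
(x5 ↔ x3) ↔ (x5 ∧ x3) = False ↔ False = True
¬((x5 ↔ x3) ↔ (x5 ∧ x3)) = ¬True = False
(((x3 ↔ x2) ⊕ (x3 ∨ x2)) ↔ (¬¬(x3 ∨ ¬((x5 ⊕ x2) ↔ x5)) ↔ (x5 → x3))) ↔ ¬((x5 ↔ x3) ↔ (x5 ∧ x3)) = False ↔ False = True
(x2 ↔ x3) → ((((x3 ↔ x2) ⊕ (x3 ∨ x2)) ↔ (¬¬(x3 ∨ ¬((x5 ⊕ x2) ↔ x5)) ↔ (x5 → x3))) ↔ ¬((x5 ↔ x3) ↔ (x5 ∧ x3))) = True → True = True

True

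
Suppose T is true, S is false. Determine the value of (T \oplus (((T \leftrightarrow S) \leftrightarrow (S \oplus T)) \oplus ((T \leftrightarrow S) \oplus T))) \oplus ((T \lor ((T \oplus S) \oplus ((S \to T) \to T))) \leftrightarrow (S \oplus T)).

\text{True}

T \leftrightarrow S = \text{True} \leftrightarrow \text{False} = \text{False}
S \oplus T = \text{False} \oplus \text{True} = \text{True}
(T \leftrightarrow S) \leftrightarrow (S \oplus T) = \text{False} \leftrightarrow \text{True} = \text{False}
T \leftrightarrow S = \text{True} \leftrightarrow \text{False} = \text{False}
(T \leftrightarrow S) \oplus T = \text{False} \oplus \text{True} = \text{True}
((T \leftrightarrow S) \leftrightarrow (S \oplus T)) \oplus ((T \leftrightarrow S) \oplus T) = \text{False} \oplus \text{True} = \text{True}
T \oplus (((T \leftrightarrow S) \leftrightarrow (S \oplus T)) \oplus ((T \leftrightarrow S) \oplus T)) = \text{True} \oplus \text{True} = \text{False}
T \oplus S = \text{True} \oplus \text{False} = \text{True}
S \to T = \text{False} \to \text{True} = \text{True}
(S \to T) \to T = \text{True} \to \text{True} = \text{True}
(T \oplus S) \oplus ((S \to T) \to T) = \text{True} \oplus \text{True} = \text{False}
T \lor ((T \oplus S) \oplus ((S \to T) \to T)) = \text{True} \lor \text{False} = \text{True}
S \oplus T = \text{False} \oplus \text{True} = \text{True}
(T \lor ((T \oplus S) \oplus ((S \to T) \to T))) \leftrightarrow (S \oplus T) = \text{True} \leftrightarrow \text{True} = \text{True}
(T \oplus (((T \leftrightarrow S) \leftrightarrow (S \oplus T)) \oplus ((T \leftrightarrow S) \oplus T))) \oplus ((T \lor ((T \oplus S) \oplus ((S \to T) \to T))) \leftrightarrow (S \oplus T)) = \text{False} \oplus \text{True} = \text{True}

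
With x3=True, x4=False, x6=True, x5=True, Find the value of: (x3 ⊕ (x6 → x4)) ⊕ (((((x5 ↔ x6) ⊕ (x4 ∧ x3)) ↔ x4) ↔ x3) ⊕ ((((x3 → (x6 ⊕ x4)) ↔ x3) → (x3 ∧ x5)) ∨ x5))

x6 → x4 = True → False = False
x3 ⊕ (x6 → x4) = True ⊕ False = True
x5 ↔ x6 = True ↔ True = True
x4 ∧ x3 = False ∧ True = False
(x5 ↔ x6) ⊕ (x4 ∧ x3) = True ⊕ False = True
((x5 ↔ x6) ⊕ (x4 ∧ x3)) ↔ x4 = True ↔ False = False
(((x5 ↔ x6) ⊕ (x4 ∧ x3)) ↔ x4) ↔ x3 = False ↔ True = False
x6 ⊕ x4 = True ⊕ False = True
x3 → (x6 ⊕ x4) = True → True = True
(x3 → (x6 ⊕ x4)) ↔ x3 = True ↔ True = True
x3 ∧ x5 = True ∧ True = True
((x3 → (x6 ⊕ x4)) ↔ x3) → (x3 ∧ x5) = True → True = True
(((x3 → (x6 ⊕ x4)) ↔ x3) → (x3 ∧ x5)) ∨ x5 = True ∨ True = True
((((x5 ↔ x6) ⊕ (x4 ∧ x3)) ↔ x4) ↔ x3) ⊕ ((((x3 → (x6 ⊕ x4)) ↔ x3) → (x3 ∧ x5)) ∨ x5) = False ⊕ True = True
(x3 ⊕ (x6 → x4)) ⊕ (((((x5 ↔ x6) ⊕ (x4 ∧ x3)) ↔ x4) ↔ x3) ⊕ ((((x3 → (x6 ⊕ x4)) ↔ x3) → (x3 ∧ x5)) ∨ x5)) = True ⊕ True = False

False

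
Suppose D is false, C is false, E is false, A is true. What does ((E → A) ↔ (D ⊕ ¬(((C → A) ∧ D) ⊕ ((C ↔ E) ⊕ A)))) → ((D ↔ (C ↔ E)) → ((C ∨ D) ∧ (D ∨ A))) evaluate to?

T

E → A = F → T = T
C → A = F → T = T
(C → A) ∧ D = T ∧ F = F
C ↔ E = F ↔ F = T
(C ↔ E) ⊕ A = T ⊕ T = F
((C → A) ∧ D) ⊕ ((C ↔ E) ⊕ A) = F ⊕ F = F
¬(((C → A) ∧ D) ⊕ ((C ↔ E) ⊕ A)) = ¬F = T
D ⊕ ¬(((C → A) ∧ D) ⊕ ((C ↔ E) ⊕ A)) = F ⊕ T = T
(E → A) ↔ (D ⊕ ¬(((C → A) ∧ D) ⊕ ((C ↔ E) ⊕ A))) = T ↔ T = T
C ↔ E = F ↔ F = T
D ↔ (C ↔ E) = F ↔ T = F
C ∨ D = F ∨ F = F
D ∨ A = F ∨ T = T
(C ∨ D) ∧ (D ∨ A) = F ∧ T = F
(D ↔ (C ↔ E)) → ((C ∨ D) ∧ (D ∨ A)) = F → F = T
((E → A) ↔ (D ⊕ ¬(((C → A) ∧ D) ⊕ ((C ↔ E) ⊕ A)))) → ((D ↔ (C ↔ E)) → ((C ∨ D) ∧ (D ∨ A))) = T → T = T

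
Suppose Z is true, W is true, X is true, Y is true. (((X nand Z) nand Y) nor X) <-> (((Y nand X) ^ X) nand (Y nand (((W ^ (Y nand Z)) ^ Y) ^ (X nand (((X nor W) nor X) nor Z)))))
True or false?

X nand Z = 1 nand 1 = 0
(X nand Z) nand Y = 0 nand 1 = 1
((X nand Z) nand Y) nor X = 1 nor 1 = 0
Y nand X = 1 nand 1 = 0
(Y nand X) ^ X = 0 ^ 1 = 1
Y nand Z = 1 nand 1 = 0
W ^ (Y nand Z) = 1 ^ 0 = 1
(W ^ (Y nand Z)) ^ Y = 1 ^ 1 = 0
X nor W = 1 nor 1 = 0
(X nor W) nor X = 0 nor 1 = 0
((X nor W) nor X) nor Z = 0 nor 1 = 0
X nand (((X nor W) nor X) nor Z) = 1 nand 0 = 1
((W ^ (Y nand Z)) ^ Y) ^ (X nand (((X nor W) nor X) nor Z)) = 0 ^ 1 = 1
Y nand (((W ^ (Y nand Z)) ^ Y) ^ (X nand (((X nor W) nor X) nor Z))) = 1 nand 1 = 0
((Y nand X) ^ X) nand (Y nand (((W ^ (Y nand Z)) ^ Y) ^ (X nand (((X nor W) nor X) nor Z)))) = 1 nand 0 = 1
(((X nand Z) nand Y) nor X) <-> (((Y nand X) ^ X) nand (Y nand (((W ^ (Y nand Z)) ^ Y) ^ (X nand (((X nor W) nor X) nor Z))))) = 0 <-> 1 = 0

0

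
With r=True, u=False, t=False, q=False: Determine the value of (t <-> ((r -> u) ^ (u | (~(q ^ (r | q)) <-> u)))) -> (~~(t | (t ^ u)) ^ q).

r -> u = True -> False = False
r | q = True | False = True
q ^ (r | q) = False ^ True = True
~(q ^ (r | q)) = ~True = False
~(q ^ (r | q)) <-> u = False <-> False = True
u | (~(q ^ (r | q)) <-> u) = False | True = True
(r -> u) ^ (u | (~(q ^ (r | q)) <-> u)) = False ^ True = True
t <-> ((r -> u) ^ (u | (~(q ^ (r | q)) <-> u))) = False <-> True = False
t ^ u = False ^ False = False
t | (t ^ u) = False | False = False
~(t | (t ^ u)) = ~False = True
~~(t | (t ^ u)) = ~True = False
~~(t | (t ^ u)) ^ q = False ^ False = False
(t <-> ((r -> u) ^ (u | (~(q ^ (r | q)) <-> u)))) -> (~~(t | (t ^ u)) ^ q) = False -> False = True

True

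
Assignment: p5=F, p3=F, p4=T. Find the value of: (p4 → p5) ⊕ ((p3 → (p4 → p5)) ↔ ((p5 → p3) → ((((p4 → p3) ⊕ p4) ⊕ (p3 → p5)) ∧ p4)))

F

p4 → p5 = T → F = F
p4 → p5 = T → F = F
p3 → (p4 → p5) = F → F = T
p5 → p3 = F → F = T
p4 → p3 = T → F = F
(p4 → p3) ⊕ p4 = F ⊕ T = T
p3 → p5 = F → F = T
((p4 → p3) ⊕ p4) ⊕ (p3 → p5) = T ⊕ T = F
(((p4 → p3) ⊕ p4) ⊕ (p3 → p5)) ∧ p4 = F ∧ T = F
(p5 → p3) → ((((p4 → p3) ⊕ p4) ⊕ (p3 → p5)) ∧ p4) = T → F = F
(p3 → (p4 → p5)) ↔ ((p5 → p3) → ((((p4 → p3) ⊕ p4) ⊕ (p3 → p5)) ∧ p4)) = T ↔ F = F
(p4 → p5) ⊕ ((p3 → (p4 → p5)) ↔ ((p5 → p3) → ((((p4 → p3) ⊕ p4) ⊕ (p3 → p5)) ∧ p4))) = F ⊕ F = F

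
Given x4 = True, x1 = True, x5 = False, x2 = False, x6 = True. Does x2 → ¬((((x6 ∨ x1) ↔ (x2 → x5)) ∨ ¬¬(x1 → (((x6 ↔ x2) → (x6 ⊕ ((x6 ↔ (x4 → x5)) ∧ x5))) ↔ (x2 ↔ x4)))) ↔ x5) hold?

True

x6 ∨ x1 = True ∨ True = True
x2 → x5 = False → False = True
(x6 ∨ x1) ↔ (x2 → x5) = True ↔ True = True
x6 ↔ x2 = True ↔ False = False
x4 → x5 = True → False = False
x6 ↔ (x4 → x5) = True ↔ False = False
(x6 ↔ (x4 → x5)) ∧ x5 = False ∧ False = False
x6 ⊕ ((x6 ↔ (x4 → x5)) ∧ x5) = True ⊕ False = True
(x6 ↔ x2) → (x6 ⊕ ((x6 ↔ (x4 → x5)) ∧ x5)) = False → True = True
x2 ↔ x4 = False ↔ True = False
((x6 ↔ x2) → (x6 ⊕ ((x6 ↔ (x4 → x5)) ∧ x5))) ↔ (x2 ↔ x4) = True ↔ False = False
x1 → (((x6 ↔ x2) → (x6 ⊕ ((x6 ↔ (x4 → x5)) ∧ x5))) ↔ (x2 ↔ x4)) = True → False = False
¬(x1 → (((x6 ↔ x2) → (x6 ⊕ ((x6 ↔ (x4 → x5)) ∧ x5))) ↔ (x2 ↔ x4))) = ¬False = True
¬¬(x1 → (((x6 ↔ x2) → (x6 ⊕ ((x6 ↔ (x4 → x5)) ∧ x5))) ↔ (x2 ↔ x4))) = ¬True = False
((x6 ∨ x1) ↔ (x2 → x5)) ∨ ¬¬(x1 → (((x6 ↔ x2) → (x6 ⊕ ((x6 ↔ (x4 → x5)) ∧ x5))) ↔ (x2 ↔ x4))) = True ∨ False = True
(((x6 ∨ x1) ↔ (x2 → x5)) ∨ ¬¬(x1 → (((x6 ↔ x2) → (x6 ⊕ ((x6 ↔ (x4 → x5)) ∧ x5))) ↔ (x2 ↔ x4)))) ↔ x5 = True ↔ False = False
¬((((x6 ∨ x1) ↔ (x2 → x5)) ∨ ¬¬(x1 → (((x6 ↔ x2) → (x6 ⊕ ((x6 ↔ (x4 → x5)) ∧ x5))) ↔ (x2 ↔ x4)))) ↔ x5) = ¬False = True
x2 → ¬((((x6 ∨ x1) ↔ (x2 → x5)) ∨ ¬¬(x1 → (((x6 ↔ x2) → (x6 ⊕ ((x6 ↔ (x4 → x5)) ∧ x5))) ↔ (x2 ↔ x4)))) ↔ x5) = False → True = True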